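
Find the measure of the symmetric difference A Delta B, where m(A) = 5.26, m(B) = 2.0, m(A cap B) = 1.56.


m(A Delta B) = m(A) + m(B) - 2*m(A n B)
= 5.26 + 2.0 - 2*1.56
= 5.26 + 2.0 - 3.12
= 4.14


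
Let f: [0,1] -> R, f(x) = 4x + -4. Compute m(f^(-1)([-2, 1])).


f^(-1)([-2, 1]) = {x : -2 <= 4x + -4 <= 1}
Solving: (-2 - -4)/4 <= x <= (1 - -4)/4
= [0.5, 1.25]
Intersecting with [0,1]: [0.5, 1]
Measure = 1 - 0.5 = 0.5


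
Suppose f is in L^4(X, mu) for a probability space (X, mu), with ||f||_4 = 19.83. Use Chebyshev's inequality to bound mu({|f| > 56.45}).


Chebyshev/Markov inequality: mu(|f| > eps) <= (||f||_p / eps)^p
Step 1: ||f||_4 / eps = 19.83 / 56.45 = 0.351284
Step 2: Raise to power p = 4:
  (0.351284)^4 = 0.015228
Step 3: Therefore mu(|f| > 56.45) <= 0.015228


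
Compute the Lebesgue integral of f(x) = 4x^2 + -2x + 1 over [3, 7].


The Lebesgue integral of a Riemann-integrable function agrees with the Riemann integral.
Antiderivative F(x) = (4/3)x^3 + (-2/2)x^2 + 1x
F(7) = (4/3)*7^3 + (-2/2)*7^2 + 1*7
     = (4/3)*343 + (-2/2)*49 + 1*7
     = 457.333333 + -49 + 7
     = 415.333333
F(3) = 30
Integral = F(7) - F(3) = 415.333333 - 30 = 385.333333


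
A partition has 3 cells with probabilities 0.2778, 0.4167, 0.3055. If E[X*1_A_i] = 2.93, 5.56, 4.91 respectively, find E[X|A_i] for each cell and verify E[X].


For each cell A_i: E[X|A_i] = E[X*1_A_i] / P(A_i)
Step 1: E[X|A_1] = 2.93 / 0.2778 = 10.547156
Step 2: E[X|A_2] = 5.56 / 0.4167 = 13.342933
Step 3: E[X|A_3] = 4.91 / 0.3055 = 16.072013
Verification: E[X] = sum E[X*1_A_i] = 2.93 + 5.56 + 4.91 = 13.4


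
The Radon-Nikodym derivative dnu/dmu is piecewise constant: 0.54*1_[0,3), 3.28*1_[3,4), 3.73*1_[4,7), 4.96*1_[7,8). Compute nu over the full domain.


Integrate each piece of the Radon-Nikodym derivative:
Step 1: integral_0^3 0.54 dx = 0.54*(3-0) = 0.54*3 = 1.62
Step 2: integral_3^4 3.28 dx = 3.28*(4-3) = 3.28*1 = 3.28
Step 3: integral_4^7 3.73 dx = 3.73*(7-4) = 3.73*3 = 11.19
Step 4: integral_7^8 4.96 dx = 4.96*(8-7) = 4.96*1 = 4.96
Total: 1.62 + 3.28 + 11.19 + 4.96 = 21.05


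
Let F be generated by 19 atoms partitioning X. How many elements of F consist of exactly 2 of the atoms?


Each element of F is a union of some subset of the 19 atoms.
Elements that are unions of exactly 2 atoms correspond to 2-element subsets of the 19 atoms.
Count = C(19, 2) = 19! / (2! * 17!) = 171.


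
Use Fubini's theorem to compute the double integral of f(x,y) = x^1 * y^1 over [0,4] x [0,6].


By Fubini's theorem, the double integral factors as a product of single integrals:
Step 1: integral_0^4 x^1 dx = [x^2/2] from 0 to 4
     = 4^2/2 = 8
Step 2: integral_0^6 y^1 dy = [y^2/2] from 0 to 6
     = 6^2/2 = 18
Step 3: Double integral = 8 * 18 = 144


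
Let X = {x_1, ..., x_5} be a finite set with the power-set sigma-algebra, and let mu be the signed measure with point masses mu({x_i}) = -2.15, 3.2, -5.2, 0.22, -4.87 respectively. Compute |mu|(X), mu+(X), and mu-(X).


Step 1: Every measurable set is a union of atoms (the cells / points), so a Hahn decomposition is
  obtained by grouping atoms by sign: P = union of atoms with mu > 0, N = union of the remaining atoms.
  Atoms in P (indices): 2, 4;  atoms in N (indices): 1, 3, 5
  Positive values: 3.2, 0.22
  Negative values: -2.15, -5.2, -4.87
Step 2: mu+(X) = mu(P) = sum of positive atom values = 3.42
Step 3: mu-(X) = -mu(N) = sum of |negative atom values| = 12.22
Step 4: |mu|(X) = mu+(X) + mu-(X) = 3.42 + 12.22 = 15.64


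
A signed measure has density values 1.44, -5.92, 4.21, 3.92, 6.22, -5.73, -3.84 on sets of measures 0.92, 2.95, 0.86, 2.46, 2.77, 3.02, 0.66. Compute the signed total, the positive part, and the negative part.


Step 1: Compute signed measure on each set:
  Set 1: 1.44 * 0.92 = 1.3248
  Set 2: -5.92 * 2.95 = -17.464
  Set 3: 4.21 * 0.86 = 3.6206
  Set 4: 3.92 * 2.46 = 9.6432
  Set 5: 6.22 * 2.77 = 17.2294
  Set 6: -5.73 * 3.02 = -17.3046
  Set 7: -3.84 * 0.66 = -2.5344
Step 2: Total signed measure = (1.3248) + (-17.464) + (3.6206) + (9.6432) + (17.2294) + (-17.3046) + (-2.5344)
     = -5.485
Step 3: Positive part mu+(X) = sum of positive contributions = 31.818
Step 4: Negative part mu-(X) = |sum of negative contributions| = 37.303


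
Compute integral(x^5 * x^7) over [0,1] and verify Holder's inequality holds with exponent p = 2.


Step 1: Exact integral of f*g = integral(x^12, 0, 1) = 1/13
     = 0.076923
Step 2: Holder bound with p=2, q=2:
  ||f||_p = (integral x^10 dx)^(1/2) = (1/11)^(1/2) = 0.301511
  ||g||_q = (integral x^14 dx)^(1/2) = (1/15)^(1/2) = 0.258199
Step 3: Holder bound = ||f||_p * ||g||_q = 0.301511 * 0.258199 = 0.07785
Verification: 0.076923 <= 0.07785 (Holder holds)


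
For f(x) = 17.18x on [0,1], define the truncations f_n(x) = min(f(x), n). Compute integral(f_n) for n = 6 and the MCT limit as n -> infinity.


f(x) = 17.18x on [0,1]; f_n(x) = min(17.18x, n). At n = 6:
Step 1: f(x) reaches 6 at x = 6/17.18 = 0.349243
Step 2: integral(f_6) = integral(17.18x, 0, 0.349243) + integral(6, 0.349243, 1)
       = 17.18*0.349243^2/2 + 6*(1 - 0.349243)
       = 1.04773 + 3.90454
       = 4.95227
Step 3: As n -> infinity, f_n increases to f, so by MCT integral(f_n) -> integral(f) = 17.18/2 = 8.59.
Convergence: integral(f_6) = 4.95227 -> 8.59 as n -> infinity


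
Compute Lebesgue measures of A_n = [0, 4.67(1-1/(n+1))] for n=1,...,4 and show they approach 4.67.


By continuity of measure from below: if A_n increases to A, then m(A_n) -> m(A).
Here A = [0, 4.67], so m(A) = 4.67
Step 1: a_1 = 4.67*(1 - 1/2) = 2.335, m(A_1) = 2.335
Step 2: a_2 = 4.67*(1 - 1/3) = 3.1133, m(A_2) = 3.1133
Step 3: a_3 = 4.67*(1 - 1/4) = 3.5025, m(A_3) = 3.5025
Step 4: a_4 = 4.67*(1 - 1/5) = 3.736, m(A_4) = 3.736
Limit: m(A_n) -> m([0,4.67]) = 4.67


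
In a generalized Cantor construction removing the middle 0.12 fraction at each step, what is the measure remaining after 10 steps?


Step 1: At each step, fraction remaining = 1 - 0.12 = 0.88
Step 2: After 10 steps, measure = (0.88)^10
Result = 0.278501


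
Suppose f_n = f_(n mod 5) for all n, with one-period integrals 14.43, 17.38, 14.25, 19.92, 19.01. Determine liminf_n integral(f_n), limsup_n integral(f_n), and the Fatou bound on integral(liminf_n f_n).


The sequence (integral(f_n)) is periodic with period 5, repeating the values 14.43, 17.38, 14.25, 19.92, 19.01 indefinitely.
Step 1: For a periodic sequence, every tail (a_m, a_(m+1), ...) contains all 5 period values infinitely often.
Step 2: Hence inf of every tail = min of the period values = min(14.43, 17.38, 14.25, 19.92, 19.01) = 14.25.
        liminf_n integral(f_n) = sup over m of (inf of tail from m) = 14.25.
Step 3: Similarly sup of every tail = max of the period values = 19.92.
        limsup_n integral(f_n) = 19.92.
Step 4: Fatou's lemma: integral(liminf_n f_n) <= liminf_n integral(f_n) = 14.25.
        So the integral of the pointwise liminf is at most 14.25.


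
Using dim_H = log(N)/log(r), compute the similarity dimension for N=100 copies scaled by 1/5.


For a self-similar set with N copies scaled by 1/r:
dim_H = log(N)/log(r) = log(100)/log(5)
= 4.60517/1.609438
= 2.861353


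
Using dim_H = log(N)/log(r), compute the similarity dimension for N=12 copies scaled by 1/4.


For a self-similar set with N copies scaled by 1/r:
dim_H = log(N)/log(r) = log(12)/log(4)
= 2.484907/1.386294
= 1.792481


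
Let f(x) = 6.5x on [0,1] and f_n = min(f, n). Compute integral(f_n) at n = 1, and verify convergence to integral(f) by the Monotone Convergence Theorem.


f(x) = 6.5x on [0,1]; f_n(x) = min(6.5x, n). At n = 1:
Step 1: f(x) reaches 1 at x = 1/6.5 = 0.153846
Step 2: integral(f_1) = integral(6.5x, 0, 0.153846) + integral(1, 0.153846, 1)
       = 6.5*0.153846^2/2 + 1*(1 - 0.153846)
       = 0.076923 + 0.846154
       = 0.923077
Step 3: As n -> infinity, f_n increases to f, so by MCT integral(f_n) -> integral(f) = 6.5/2 = 3.25.
Convergence: integral(f_1) = 0.923077 -> 3.25 as n -> infinity


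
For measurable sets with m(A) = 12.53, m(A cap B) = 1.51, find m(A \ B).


m(A \ B) = m(A) - m(A n B)
= 12.53 - 1.51
= 11.02


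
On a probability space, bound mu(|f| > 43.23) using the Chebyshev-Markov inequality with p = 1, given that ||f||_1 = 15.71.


Chebyshev/Markov inequality: mu(|f| > eps) <= (||f||_p / eps)^p
Step 1: ||f||_1 / eps = 15.71 / 43.23 = 0.363405
Step 2: Raise to power p = 1:
  (0.363405)^1 = 0.363405
Step 3: Therefore mu(|f| > 43.23) <= 0.363405


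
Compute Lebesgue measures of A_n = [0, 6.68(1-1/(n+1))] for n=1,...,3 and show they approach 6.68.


By continuity of measure from below: if A_n increases to A, then m(A_n) -> m(A).
Here A = [0, 6.68], so m(A) = 6.68
Step 1: a_1 = 6.68*(1 - 1/2) = 3.34, m(A_1) = 3.34
Step 2: a_2 = 6.68*(1 - 1/3) = 4.4533, m(A_2) = 4.4533
Step 3: a_3 = 6.68*(1 - 1/4) = 5.01, m(A_3) = 5.01
Limit: m(A_n) -> m([0,6.68]) = 6.68


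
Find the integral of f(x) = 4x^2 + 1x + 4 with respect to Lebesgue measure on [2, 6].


The Lebesgue integral of a Riemann-integrable function agrees with the Riemann integral.
Antiderivative F(x) = (4/3)x^3 + (1/2)x^2 + 4x
F(6) = (4/3)*6^3 + (1/2)*6^2 + 4*6
     = (4/3)*216 + (1/2)*36 + 4*6
     = 288 + 18 + 24
     = 330
F(2) = 20.666667
Integral = F(6) - F(2) = 330 - 20.666667 = 309.333333


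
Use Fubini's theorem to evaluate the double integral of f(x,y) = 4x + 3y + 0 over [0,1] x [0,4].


By Fubini, integrate in x first, then y.
Step 1: Fix y, integrate over x in [0,1]:
  integral(4x + 3y + 0, x=0..1)
  = 4*(1^2 - 0^2)/2 + (3y + 0)*(1 - 0)
  = 2 + (3y + 0)*1
  = 2 + 3y + 0
  = 2 + 3y
Step 2: Integrate over y in [0,4]:
  integral(2 + 3y, y=0..4)
  = 2*4 + 3*(4^2 - 0^2)/2
  = 8 + 24
  = 32


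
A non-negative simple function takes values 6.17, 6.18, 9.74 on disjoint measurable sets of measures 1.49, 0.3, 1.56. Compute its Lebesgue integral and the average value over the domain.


Step 1: Integral = sum(value_i * measure_i)
= 6.17*1.49 + 6.18*0.3 + 9.74*1.56
= 9.1933 + 1.854 + 15.1944
= 26.2417
Step 2: Total measure of domain = 1.49 + 0.3 + 1.56 = 3.35
Step 3: Average value = 26.2417 / 3.35 = 7.833343


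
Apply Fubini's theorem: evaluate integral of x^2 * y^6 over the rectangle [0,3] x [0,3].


By Fubini's theorem, the double integral factors as a product of single integrals:
Step 1: integral_0^3 x^2 dx = [x^3/3] from 0 to 3
     = 3^3/3 = 9
Step 2: integral_0^3 y^6 dy = [y^7/7] from 0 to 3
     = 3^7/7 = 312.428571
Step 3: Double integral = 9 * 312.428571 = 2811.857143


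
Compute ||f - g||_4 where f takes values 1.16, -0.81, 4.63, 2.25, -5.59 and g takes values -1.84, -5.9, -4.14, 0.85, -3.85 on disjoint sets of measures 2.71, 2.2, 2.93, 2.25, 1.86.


Step 1: Compute differences f_i - g_i:
  1.16 - -1.84 = 3
  -0.81 - -5.9 = 5.09
  4.63 - -4.14 = 8.77
  2.25 - 0.85 = 1.4
  -5.59 - -3.85 = -1.74
Step 2: Compute |diff|^4 * measure for each set:
  |3|^4 * 2.71 = 81 * 2.71 = 219.51
  |5.09|^4 * 2.2 = 671.229646 * 2.2 = 1476.70522
  |8.77|^4 * 2.93 = 5915.594186 * 2.93 = 17332.690966
  |1.4|^4 * 2.25 = 3.8416 * 2.25 = 8.6436
  |-1.74|^4 * 1.86 = 9.166362 * 1.86 = 17.049433
Step 3: Sum = 19054.599219
Step 4: ||f-g||_4 = (19054.599219)^(1/4) = 11.748974


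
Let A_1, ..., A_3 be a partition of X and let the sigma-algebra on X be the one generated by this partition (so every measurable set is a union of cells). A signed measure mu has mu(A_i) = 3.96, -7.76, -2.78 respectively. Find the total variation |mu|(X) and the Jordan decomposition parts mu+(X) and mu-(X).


Step 1: Every measurable set is a union of atoms (the cells / points), so a Hahn decomposition is
  obtained by grouping atoms by sign: P = union of atoms with mu > 0, N = union of the remaining atoms.
  Atoms in P (indices): 1;  atoms in N (indices): 2, 3
  Positive values: 3.96
  Negative values: -7.76, -2.78
Step 2: mu+(X) = mu(P) = sum of positive atom values = 3.96
Step 3: mu-(X) = -mu(N) = sum of |negative atom values| = 10.54
Step 4: |mu|(X) = mu+(X) + mu-(X) = 3.96 + 10.54 = 14.5


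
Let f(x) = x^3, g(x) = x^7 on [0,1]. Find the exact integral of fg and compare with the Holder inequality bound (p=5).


Step 1: Exact integral of f*g = integral(x^10, 0, 1) = 1/11
     = 0.090909
Step 2: Holder bound with p=5, q=1.25:
  ||f||_p = (integral x^15 dx)^(1/5) = (1/16)^(1/5) = 0.574349
  ||g||_q = (integral x^8.75 dx)^(1/1.25) = (1/9.75)^(1/1.25) = 0.161732
Step 3: Holder bound = ||f||_p * ||g||_q = 0.574349 * 0.161732 = 0.092891
Verification: 0.090909 <= 0.092891 (Holder holds)


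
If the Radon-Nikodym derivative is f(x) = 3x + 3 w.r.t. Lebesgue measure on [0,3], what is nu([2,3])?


nu(A) = integral_A (dnu/dmu) dmu = integral_2^3 (3x + 3) dx
Step 1: Antiderivative F(x) = (3/2)x^2 + 3x
Step 2: F(3) = (3/2)*3^2 + 3*3 = 13.5 + 9 = 22.5
Step 3: F(2) = (3/2)*2^2 + 3*2 = 6 + 6 = 12
Step 4: nu([2,3]) = F(3) - F(2) = 22.5 - 12 = 10.5


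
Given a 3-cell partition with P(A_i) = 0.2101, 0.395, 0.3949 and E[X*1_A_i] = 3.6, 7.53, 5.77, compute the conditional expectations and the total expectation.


For each cell A_i: E[X|A_i] = E[X*1_A_i] / P(A_i)
Step 1: E[X|A_1] = 3.6 / 0.2101 = 17.134698
Step 2: E[X|A_2] = 7.53 / 0.395 = 19.063291
Step 3: E[X|A_3] = 5.77 / 0.3949 = 14.611294
Verification: E[X] = sum E[X*1_A_i] = 3.6 + 7.53 + 5.77 = 16.9


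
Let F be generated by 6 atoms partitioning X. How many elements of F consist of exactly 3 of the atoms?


Each element of F is a union of some subset of the 6 atoms.
Elements that are unions of exactly 3 atoms correspond to 3-element subsets of the 6 atoms.
Count = C(6, 3) = 6! / (3! * 3!) = 20.


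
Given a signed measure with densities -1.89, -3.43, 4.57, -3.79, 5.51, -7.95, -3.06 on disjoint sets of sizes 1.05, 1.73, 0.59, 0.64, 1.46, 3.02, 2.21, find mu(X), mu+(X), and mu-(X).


Step 1: Compute signed measure on each set:
  Set 1: -1.89 * 1.05 = -1.9845
  Set 2: -3.43 * 1.73 = -5.9339
  Set 3: 4.57 * 0.59 = 2.6963
  Set 4: -3.79 * 0.64 = -2.4256
  Set 5: 5.51 * 1.46 = 8.0446
  Set 6: -7.95 * 3.02 = -24.009
  Set 7: -3.06 * 2.21 = -6.7626
Step 2: Total signed measure = (-1.9845) + (-5.9339) + (2.6963) + (-2.4256) + (8.0446) + (-24.009) + (-6.7626)
     = -30.3747
Step 3: Positive part mu+(X) = sum of positive contributions = 10.7409
Step 4: Negative part mu-(X) = |sum of negative contributions| = 41.1156


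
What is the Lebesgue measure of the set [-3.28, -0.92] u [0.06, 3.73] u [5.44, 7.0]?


For pairwise disjoint intervals, m(union) = sum of lengths.
= (-0.92 - -3.28) + (3.73 - 0.06) + (7.0 - 5.44)
= 2.36 + 3.67 + 1.56
= 7.59


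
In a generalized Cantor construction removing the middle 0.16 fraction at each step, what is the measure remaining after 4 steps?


Step 1: At each step, fraction remaining = 1 - 0.16 = 0.84
Step 2: After 4 steps, measure = (0.84)^4
Step 3: Computing the power step by step:
  After step 1: 0.84
  After step 2: 0.7056
  After step 3: 0.592704
  After step 4: 0.497871
Result = 0.497871


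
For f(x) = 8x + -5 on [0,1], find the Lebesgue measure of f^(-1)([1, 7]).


f^(-1)([1, 7]) = {x : 1 <= 8x + -5 <= 7}
Solving: (1 - -5)/8 <= x <= (7 - -5)/8
= [0.75, 1.5]
Intersecting with [0,1]: [0.75, 1]
Measure = 1 - 0.75 = 0.25


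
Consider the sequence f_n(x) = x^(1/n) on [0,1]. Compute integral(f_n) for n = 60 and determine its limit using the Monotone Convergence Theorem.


At n = 60: f_60(x) = x^(1/60).
Step 1: integral(x^(1/60), 0, 1) = [x^(1/60+1) / (1/60+1)] from 0 to 1
     = 1 / (1/60 + 1) = 1 / ((60+1)/60) = 60/(60+1)
     = 60/61 = 0.983607
Step 2: As n -> infinity, f_n(x) = x^(1/n) -> 1 for x in (0,1], and f_n is increasing in n.
By MCT, lim_n integral(f_n) = integral(lim_n f_n) = integral(1, 0, 1) = 1.
Step 3: Verify convergence: 60/61 = 0.983607 -> 1


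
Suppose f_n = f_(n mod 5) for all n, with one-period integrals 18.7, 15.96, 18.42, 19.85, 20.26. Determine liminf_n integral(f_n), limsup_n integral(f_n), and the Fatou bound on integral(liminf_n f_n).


The sequence (integral(f_n)) is periodic with period 5, repeating the values 18.7, 15.96, 18.42, 19.85, 20.26 indefinitely.
Step 1: For a periodic sequence, every tail (a_m, a_(m+1), ...) contains all 5 period values infinitely often.
Step 2: Hence inf of every tail = min of the period values = min(18.7, 15.96, 18.42, 19.85, 20.26) = 15.96.
        liminf_n integral(f_n) = sup over m of (inf of tail from m) = 15.96.
Step 3: Similarly sup of every tail = max of the period values = 20.26.
        limsup_n integral(f_n) = 20.26.
Step 4: Fatou's lemma: integral(liminf_n f_n) <= liminf_n integral(f_n) = 15.96.
        So the integral of the pointwise liminf is at most 15.96.


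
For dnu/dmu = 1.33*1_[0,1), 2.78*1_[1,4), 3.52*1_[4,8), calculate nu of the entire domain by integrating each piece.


Integrate each piece of the Radon-Nikodym derivative:
Step 1: integral_0^1 1.33 dx = 1.33*(1-0) = 1.33*1 = 1.33
Step 2: integral_1^4 2.78 dx = 2.78*(4-1) = 2.78*3 = 8.34
Step 3: integral_4^8 3.52 dx = 3.52*(8-4) = 3.52*4 = 14.08
Total: 1.33 + 8.34 + 14.08 = 23.75


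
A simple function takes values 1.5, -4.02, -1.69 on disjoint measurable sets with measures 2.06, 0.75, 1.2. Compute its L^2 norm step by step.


Step 1: Compute |f_i|^2 for each value:
  |1.5|^2 = 2.25
  |-4.02|^2 = 16.1604
  |-1.69|^2 = 2.8561
Step 2: Multiply by measures and sum:
  2.25 * 2.06 = 4.635
  16.1604 * 0.75 = 12.1203
  2.8561 * 1.2 = 3.42732
Sum = 4.635 + 12.1203 + 3.42732 = 20.18262
Step 3: Take the p-th root:
||f||_2 = (20.18262)^(1/2) = 4.492507


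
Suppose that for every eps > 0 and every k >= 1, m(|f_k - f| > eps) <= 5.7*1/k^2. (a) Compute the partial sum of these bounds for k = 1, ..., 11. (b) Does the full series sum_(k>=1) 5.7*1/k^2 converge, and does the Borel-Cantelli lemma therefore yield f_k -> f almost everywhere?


Step 1: List the terms 5.7*1/k^2 for k = 1 to 11:
  k=1: 5.7
  k=2: 1.425
  k=3: 0.633333
  k=4: 0.35625
  k=5: 0.228
  k=6: 0.158333
  k=7: 0.116327
  k=8: 0.089063
  k=9: 0.07037
  k=10: 0.057
  k=11: 0.047107
Step 2: Partial sum = 5.7 + 1.425 + 0.633333 + 0.35625 + 0.228 + 0.158333 + 0.116327 + 0.089063 + 0.07037 + 0.057 + 0.047107
     = 8.880784
Step 3: The full series sum_(k>=1) 5.7*1/k^2 converges (p-series with p = 2 > 1; a constant multiple of a convergent series converges).
Step 4: Fix eps > 0. Since sum_k m(|f_k - f| > eps) < infinity, the Borel-Cantelli lemma gives
        m(limsup_k {|f_k - f| > eps}) = 0, i.e. for a.e. x, |f_k(x) - f(x)| <= eps for all large k.
        Applying this with eps = 1/j for j = 1, 2, ... and intersecting the countably many full-measure sets,
        for a.e. x we get limsup_k |f_k(x) - f(x)| <= 1/j for every j, hence f_k -> f almost everywhere.
Conclusion: series converges; Borel-Cantelli yields f_k -> f a.e.


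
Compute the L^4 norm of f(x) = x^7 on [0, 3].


Step 1: ||f||_4 = (integral_0^3 |x^7|^4 dx)^(1/4)
     = (integral_0^3 x^28 dx)^(1/4)
Step 2: integral_0^3 x^28 dx = [x^29/(29)] from 0 to 3 = 3^29/29
     = 68630377364883/29 = 2.366565e+12
Step 3: ||f||_4 = (2.366565e+12)^(1/4) = 1240.308149


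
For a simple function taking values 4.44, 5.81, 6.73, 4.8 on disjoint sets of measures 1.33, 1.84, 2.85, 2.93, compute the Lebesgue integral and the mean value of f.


Step 1: Integral = sum(value_i * measure_i)
= 4.44*1.33 + 5.81*1.84 + 6.73*2.85 + 4.8*2.93
= 5.9052 + 10.6904 + 19.1805 + 14.064
= 49.8401
Step 2: Total measure of domain = 1.33 + 1.84 + 2.85 + 2.93 = 8.95
Step 3: Average value = 49.8401 / 8.95 = 5.568726


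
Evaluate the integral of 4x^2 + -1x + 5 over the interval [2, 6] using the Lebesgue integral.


The Lebesgue integral of a Riemann-integrable function agrees with the Riemann integral.
Antiderivative F(x) = (4/3)x^3 + (-1/2)x^2 + 5x
F(6) = (4/3)*6^3 + (-1/2)*6^2 + 5*6
     = (4/3)*216 + (-1/2)*36 + 5*6
     = 288 + -18 + 30
     = 300
F(2) = 18.666667
Integral = F(6) - F(2) = 300 - 18.666667 = 281.333333


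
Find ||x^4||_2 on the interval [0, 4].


Step 1: ||f||_2 = (integral_0^4 |x^4|^2 dx)^(1/2)
     = (integral_0^4 x^8 dx)^(1/2)
Step 2: integral_0^4 x^8 dx = [x^9/(9)] from 0 to 4 = 4^9/9
     = 262144/9 = 29127.111111
Step 3: ||f||_2 = (29127.111111)^(1/2) = 170.666667


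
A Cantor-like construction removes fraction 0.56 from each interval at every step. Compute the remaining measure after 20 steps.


Step 1: At each step, fraction remaining = 1 - 0.56 = 0.44
Step 2: After 20 steps, measure = (0.44)^20
Result = 7.396964e-08


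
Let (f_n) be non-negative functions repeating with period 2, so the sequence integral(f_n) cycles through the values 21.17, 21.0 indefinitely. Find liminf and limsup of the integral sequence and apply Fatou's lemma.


The sequence (integral(f_n)) is periodic with period 2, repeating the values 21.17, 21.0 indefinitely.
Step 1: For a periodic sequence, every tail (a_m, a_(m+1), ...) contains all 2 period values infinitely often.
Step 2: Hence inf of every tail = min of the period values = min(21.17, 21.0) = 21.
        liminf_n integral(f_n) = sup over m of (inf of tail from m) = 21.
Step 3: Similarly sup of every tail = max of the period values = 21.17.
        limsup_n integral(f_n) = 21.17.
Step 4: Fatou's lemma: integral(liminf_n f_n) <= liminf_n integral(f_n) = 21.
        So the integral of the pointwise liminf is at most 21.


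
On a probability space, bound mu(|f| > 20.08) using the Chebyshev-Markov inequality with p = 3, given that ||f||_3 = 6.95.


Chebyshev/Markov inequality: mu(|f| > eps) <= (||f||_p / eps)^p
Step 1: ||f||_3 / eps = 6.95 / 20.08 = 0.346116
Step 2: Raise to power p = 3:
  (0.346116)^3 = 0.041463
Step 3: Therefore mu(|f| > 20.08) <= 0.041463


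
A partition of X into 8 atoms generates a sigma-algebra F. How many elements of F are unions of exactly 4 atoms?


Each element of F is a union of some subset of the 8 atoms.
Elements that are unions of exactly 4 atoms correspond to 4-element subsets of the 8 atoms.
Count = C(8, 4) = 8! / (4! * 4!) = 70.


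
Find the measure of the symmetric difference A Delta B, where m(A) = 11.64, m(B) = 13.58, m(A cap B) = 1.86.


m(A Delta B) = m(A) + m(B) - 2*m(A n B)
= 11.64 + 13.58 - 2*1.86
= 11.64 + 13.58 - 3.72
= 21.5


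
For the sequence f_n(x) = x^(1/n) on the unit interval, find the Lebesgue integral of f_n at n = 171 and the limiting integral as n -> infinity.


At n = 171: f_171(x) = x^(1/171).
Step 1: integral(x^(1/171), 0, 1) = [x^(1/171+1) / (1/171+1)] from 0 to 1
     = 1 / (1/171 + 1) = 1 / ((171+1)/171) = 171/(171+1)
     = 171/172 = 0.994186
Step 2: As n -> infinity, f_n(x) = x^(1/n) -> 1 for x in (0,1], and f_n is increasing in n.
By MCT, lim_n integral(f_n) = integral(lim_n f_n) = integral(1, 0, 1) = 1.
Step 3: Verify convergence: 171/172 = 0.994186 -> 1


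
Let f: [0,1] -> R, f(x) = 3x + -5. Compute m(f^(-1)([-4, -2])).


f^(-1)([-4, -2]) = {x : -4 <= 3x + -5 <= -2}
Solving: (-4 - -5)/3 <= x <= (-2 - -5)/3
= [0.333333, 1]
Intersecting with [0,1]: [0.333333, 1]
Measure = 1 - 0.333333 = 0.666667


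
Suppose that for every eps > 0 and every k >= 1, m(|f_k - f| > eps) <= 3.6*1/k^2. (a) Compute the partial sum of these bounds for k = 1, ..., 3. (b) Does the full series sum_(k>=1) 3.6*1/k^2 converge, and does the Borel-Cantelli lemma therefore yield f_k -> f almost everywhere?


Step 1: List the terms 3.6*1/k^2 for k = 1 to 3:
  k=1: 3.6
  k=2: 0.9
  k=3: 0.4
Step 2: Partial sum = 3.6 + 0.9 + 0.4
     = 4.9
Step 3: The full series sum_(k>=1) 3.6*1/k^2 converges (p-series with p = 2 > 1; a constant multiple of a convergent series converges).
Step 4: Fix eps > 0. Since sum_k m(|f_k - f| > eps) < infinity, the Borel-Cantelli lemma gives
        m(limsup_k {|f_k - f| > eps}) = 0, i.e. for a.e. x, |f_k(x) - f(x)| <= eps for all large k.
        Applying this with eps = 1/j for j = 1, 2, ... and intersecting the countably many full-measure sets,
        for a.e. x we get limsup_k |f_k(x) - f(x)| <= 1/j for every j, hence f_k -> f almost everywhere.
Conclusion: series converges; Borel-Cantelli yields f_k -> f a.e.


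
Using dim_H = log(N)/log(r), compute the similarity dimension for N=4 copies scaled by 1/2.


For a self-similar set with N copies scaled by 1/r:
dim_H = log(N)/log(r) = log(4)/log(2)
= 1.386294/0.693147
= 2


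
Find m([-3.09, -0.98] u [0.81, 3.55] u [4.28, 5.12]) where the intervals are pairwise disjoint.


For pairwise disjoint intervals, m(union) = sum of lengths.
= (-0.98 - -3.09) + (3.55 - 0.81) + (5.12 - 4.28)
= 2.11 + 2.74 + 0.84
= 5.69


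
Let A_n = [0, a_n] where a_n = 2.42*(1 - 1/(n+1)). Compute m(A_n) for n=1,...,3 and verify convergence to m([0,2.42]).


By continuity of measure from below: if A_n increases to A, then m(A_n) -> m(A).
Here A = [0, 2.42], so m(A) = 2.42
Step 1: a_1 = 2.42*(1 - 1/2) = 1.21, m(A_1) = 1.21
Step 2: a_2 = 2.42*(1 - 1/3) = 1.6133, m(A_2) = 1.6133
Step 3: a_3 = 2.42*(1 - 1/4) = 1.815, m(A_3) = 1.815
Limit: m(A_n) -> m([0,2.42]) = 2.42


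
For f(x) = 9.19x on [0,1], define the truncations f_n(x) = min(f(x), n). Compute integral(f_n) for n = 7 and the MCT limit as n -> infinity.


f(x) = 9.19x on [0,1]; f_n(x) = min(9.19x, n). At n = 7:
Step 1: f(x) reaches 7 at x = 7/9.19 = 0.761697
Step 2: integral(f_7) = integral(9.19x, 0, 0.761697) + integral(7, 0.761697, 1)
       = 9.19*0.761697^2/2 + 7*(1 - 0.761697)
       = 2.665941 + 1.668118
       = 4.334059
Step 3: As n -> infinity, f_n increases to f, so by MCT integral(f_n) -> integral(f) = 9.19/2 = 4.595.
Convergence: integral(f_7) = 4.334059 -> 4.595 as n -> infinity


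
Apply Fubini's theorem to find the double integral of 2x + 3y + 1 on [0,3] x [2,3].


By Fubini, integrate in x first, then y.
Step 1: Fix y, integrate over x in [0,3]:
  integral(2x + 3y + 1, x=0..3)
  = 2*(3^2 - 0^2)/2 + (3y + 1)*(3 - 0)
  = 9 + (3y + 1)*3
  = 9 + 9y + 3
  = 12 + 9y
Step 2: Integrate over y in [2,3]:
  integral(12 + 9y, y=2..3)
  = 12*1 + 9*(3^2 - 2^2)/2
  = 12 + 22.5
  = 34.5


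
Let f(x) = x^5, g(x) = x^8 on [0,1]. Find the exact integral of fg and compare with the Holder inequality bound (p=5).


Step 1: Exact integral of f*g = integral(x^13, 0, 1) = 1/14
     = 0.071429
Step 2: Holder bound with p=5, q=1.25:
  ||f||_p = (integral x^25 dx)^(1/5) = (1/26)^(1/5) = 0.521201
  ||g||_q = (integral x^10 dx)^(1/1.25) = (1/11)^(1/1.25) = 0.146854
Step 3: Holder bound = ||f||_p * ||g||_q = 0.521201 * 0.146854 = 0.07654
Verification: 0.071429 <= 0.07654 (Holder holds)


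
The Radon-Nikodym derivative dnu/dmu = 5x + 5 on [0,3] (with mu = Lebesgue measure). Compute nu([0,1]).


nu(A) = integral_A (dnu/dmu) dmu = integral_0^1 (5x + 5) dx
Step 1: Antiderivative F(x) = (5/2)x^2 + 5x
Step 2: F(1) = (5/2)*1^2 + 5*1 = 2.5 + 5 = 7.5
Step 3: F(0) = (5/2)*0^2 + 5*0 = 0.0 + 0 = 0.0
Step 4: nu([0,1]) = F(1) - F(0) = 7.5 - 0.0 = 7.5


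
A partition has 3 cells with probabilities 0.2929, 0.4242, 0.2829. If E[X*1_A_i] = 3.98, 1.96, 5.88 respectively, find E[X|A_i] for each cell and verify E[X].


For each cell A_i: E[X|A_i] = E[X*1_A_i] / P(A_i)
Step 1: E[X|A_1] = 3.98 / 0.2929 = 13.588255
Step 2: E[X|A_2] = 1.96 / 0.4242 = 4.620462
Step 3: E[X|A_3] = 5.88 / 0.2829 = 20.78473
Verification: E[X] = sum E[X*1_A_i] = 3.98 + 1.96 + 5.88 = 11.82


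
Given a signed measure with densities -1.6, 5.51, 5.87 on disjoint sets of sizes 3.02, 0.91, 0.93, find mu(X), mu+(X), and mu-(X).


Step 1: Compute signed measure on each set:
  Set 1: -1.6 * 3.02 = -4.832
  Set 2: 5.51 * 0.91 = 5.0141
  Set 3: 5.87 * 0.93 = 5.4591
Step 2: Total signed measure = (-4.832) + (5.0141) + (5.4591)
     = 5.6412
Step 3: Positive part mu+(X) = sum of positive contributions = 10.4732
Step 4: Negative part mu-(X) = |sum of negative contributions| = 4.832


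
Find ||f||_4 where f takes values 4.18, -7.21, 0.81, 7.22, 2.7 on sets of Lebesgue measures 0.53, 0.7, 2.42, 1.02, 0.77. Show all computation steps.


Step 1: Compute |f_i|^4 for each value:
  |4.18|^4 = 305.284762
  |-7.21|^4 = 2702.346653
  |0.81|^4 = 0.430467
  |7.22|^4 = 2717.370087
  |2.7|^4 = 53.1441
Step 2: Multiply by measures and sum:
  305.284762 * 0.53 = 161.800924
  2702.346653 * 0.7 = 1891.642657
  0.430467 * 2.42 = 1.041731
  2717.370087 * 1.02 = 2771.717488
  53.1441 * 0.77 = 40.920957
Sum = 161.800924 + 1891.642657 + 1.041731 + 2771.717488 + 40.920957 = 4867.123757
Step 3: Take the p-th root:
||f||_4 = (4867.123757)^(1/4) = 8.352531


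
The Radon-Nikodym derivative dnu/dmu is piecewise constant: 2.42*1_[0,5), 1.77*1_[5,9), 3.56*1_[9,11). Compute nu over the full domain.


Integrate each piece of the Radon-Nikodym derivative:
Step 1: integral_0^5 2.42 dx = 2.42*(5-0) = 2.42*5 = 12.1
Step 2: integral_5^9 1.77 dx = 1.77*(9-5) = 1.77*4 = 7.08
Step 3: integral_9^11 3.56 dx = 3.56*(11-9) = 3.56*2 = 7.12
Total: 12.1 + 7.08 + 7.12 = 26.3


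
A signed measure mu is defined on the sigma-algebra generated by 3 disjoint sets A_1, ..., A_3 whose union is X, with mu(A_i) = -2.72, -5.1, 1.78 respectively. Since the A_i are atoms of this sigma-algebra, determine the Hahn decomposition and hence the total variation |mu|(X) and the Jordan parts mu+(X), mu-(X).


Step 1: Every measurable set is a union of atoms (the cells / points), so a Hahn decomposition is
  obtained by grouping atoms by sign: P = union of atoms with mu > 0, N = union of the remaining atoms.
  Atoms in P (indices): 3;  atoms in N (indices): 1, 2
  Positive values: 1.78
  Negative values: -2.72, -5.1
Step 2: mu+(X) = mu(P) = sum of positive atom values = 1.78
Step 3: mu-(X) = -mu(N) = sum of |negative atom values| = 7.82
Step 4: |mu|(X) = mu+(X) + mu-(X) = 1.78 + 7.82 = 9.6


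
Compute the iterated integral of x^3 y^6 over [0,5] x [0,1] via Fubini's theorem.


By Fubini's theorem, the double integral factors as a product of single integrals:
Step 1: integral_0^5 x^3 dx = [x^4/4] from 0 to 5
     = 5^4/4 = 156.25
Step 2: integral_0^1 y^6 dy = [y^7/7] from 0 to 1
     = 1^7/7 = 0.142857
Step 3: Double integral = 156.25 * 0.142857 = 22.321429


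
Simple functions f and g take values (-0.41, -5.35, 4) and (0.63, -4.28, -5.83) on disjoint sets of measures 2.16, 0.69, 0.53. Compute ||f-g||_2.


Step 1: Compute differences f_i - g_i:
  -0.41 - 0.63 = -1.04
  -5.35 - -4.28 = -1.07
  4 - -5.83 = 9.83
Step 2: Compute |diff|^2 * measure for each set:
  |-1.04|^2 * 2.16 = 1.0816 * 2.16 = 2.336256
  |-1.07|^2 * 0.69 = 1.1449 * 0.69 = 0.789981
  |9.83|^2 * 0.53 = 96.6289 * 0.53 = 51.213317
Step 3: Sum = 54.339554
Step 4: ||f-g||_2 = (54.339554)^(1/2) = 7.371537


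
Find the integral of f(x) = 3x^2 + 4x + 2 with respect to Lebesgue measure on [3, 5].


The Lebesgue integral of a Riemann-integrable function agrees with the Riemann integral.
Antiderivative F(x) = (3/3)x^3 + (4/2)x^2 + 2x
F(5) = (3/3)*5^3 + (4/2)*5^2 + 2*5
     = (3/3)*125 + (4/2)*25 + 2*5
     = 125 + 50 + 10
     = 185
F(3) = 51
Integral = F(5) - F(3) = 185 - 51 = 134


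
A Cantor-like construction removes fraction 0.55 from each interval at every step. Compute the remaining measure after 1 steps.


Step 1: At each step, fraction remaining = 1 - 0.55 = 0.45
Step 2: After 1 steps, measure = (0.45)^1
Step 3: Computing the power step by step:
  After step 1: 0.45
Result = 0.45


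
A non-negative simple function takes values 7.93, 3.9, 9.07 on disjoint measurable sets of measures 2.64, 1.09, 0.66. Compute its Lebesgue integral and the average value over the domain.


Step 1: Integral = sum(value_i * measure_i)
= 7.93*2.64 + 3.9*1.09 + 9.07*0.66
= 20.9352 + 4.251 + 5.9862
= 31.1724
Step 2: Total measure of domain = 2.64 + 1.09 + 0.66 = 4.39
Step 3: Average value = 31.1724 / 4.39 = 7.100774


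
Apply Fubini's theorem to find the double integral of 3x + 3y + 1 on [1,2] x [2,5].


By Fubini, integrate in x first, then y.
Step 1: Fix y, integrate over x in [1,2]:
  integral(3x + 3y + 1, x=1..2)
  = 3*(2^2 - 1^2)/2 + (3y + 1)*(2 - 1)
  = 4.5 + (3y + 1)*1
  = 4.5 + 3y + 1
  = 5.5 + 3y
Step 2: Integrate over y in [2,5]:
  integral(5.5 + 3y, y=2..5)
  = 5.5*3 + 3*(5^2 - 2^2)/2
  = 16.5 + 31.5
  = 48


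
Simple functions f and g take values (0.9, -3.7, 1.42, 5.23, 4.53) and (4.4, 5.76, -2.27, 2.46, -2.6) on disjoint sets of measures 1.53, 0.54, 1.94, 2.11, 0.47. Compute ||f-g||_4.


Step 1: Compute differences f_i - g_i:
  0.9 - 4.4 = -3.5
  -3.7 - 5.76 = -9.46
  1.42 - -2.27 = 3.69
  5.23 - 2.46 = 2.77
  4.53 - -2.6 = 7.13
Step 2: Compute |diff|^4 * measure for each set:
  |-3.5|^4 * 1.53 = 150.0625 * 1.53 = 229.595625
  |-9.46|^4 * 0.54 = 8008.746471 * 0.54 = 4324.723094
  |3.69|^4 * 1.94 = 185.398179 * 1.94 = 359.672468
  |2.77|^4 * 2.11 = 58.873394 * 2.11 = 124.222862
  |7.13|^4 * 0.47 = 2584.390402 * 0.47 = 1214.663489
Step 3: Sum = 6252.877538
Step 4: ||f-g||_4 = (6252.877538)^(1/4) = 8.89242


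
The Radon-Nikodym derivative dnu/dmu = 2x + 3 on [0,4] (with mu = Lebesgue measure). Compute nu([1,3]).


nu(A) = integral_A (dnu/dmu) dmu = integral_1^3 (2x + 3) dx
Step 1: Antiderivative F(x) = (2/2)x^2 + 3x
Step 2: F(3) = (2/2)*3^2 + 3*3 = 9 + 9 = 18
Step 3: F(1) = (2/2)*1^2 + 3*1 = 1 + 3 = 4
Step 4: nu([1,3]) = F(3) - F(1) = 18 - 4 = 14


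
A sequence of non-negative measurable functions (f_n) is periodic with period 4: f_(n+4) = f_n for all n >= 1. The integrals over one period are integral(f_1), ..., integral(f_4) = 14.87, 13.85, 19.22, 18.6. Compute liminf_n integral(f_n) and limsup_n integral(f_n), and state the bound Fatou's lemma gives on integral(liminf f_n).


The sequence (integral(f_n)) is periodic with period 4, repeating the values 14.87, 13.85, 19.22, 18.6 indefinitely.
Step 1: For a periodic sequence, every tail (a_m, a_(m+1), ...) contains all 4 period values infinitely often.
Step 2: Hence inf of every tail = min of the period values = min(14.87, 13.85, 19.22, 18.6) = 13.85.
        liminf_n integral(f_n) = sup over m of (inf of tail from m) = 13.85.
Step 3: Similarly sup of every tail = max of the period values = 19.22.
        limsup_n integral(f_n) = 19.22.
Step 4: Fatou's lemma: integral(liminf_n f_n) <= liminf_n integral(f_n) = 13.85.
        So the integral of the pointwise liminf is at most 13.85.


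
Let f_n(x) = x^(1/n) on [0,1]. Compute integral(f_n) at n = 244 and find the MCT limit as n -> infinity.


At n = 244: f_244(x) = x^(1/244).
Step 1: integral(x^(1/244), 0, 1) = [x^(1/244+1) / (1/244+1)] from 0 to 1
     = 1 / (1/244 + 1) = 1 / ((244+1)/244) = 244/(244+1)
     = 244/245 = 0.995918
Step 2: As n -> infinity, f_n(x) = x^(1/n) -> 1 for x in (0,1], and f_n is increasing in n.
By MCT, lim_n integral(f_n) = integral(lim_n f_n) = integral(1, 0, 1) = 1.
Step 3: Verify convergence: 244/245 = 0.995918 -> 1


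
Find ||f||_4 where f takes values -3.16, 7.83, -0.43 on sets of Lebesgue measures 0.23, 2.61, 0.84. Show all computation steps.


Step 1: Compute |f_i|^4 for each value:
  |-3.16|^4 = 99.712207
  |7.83|^4 = 3758.781219
  |-0.43|^4 = 0.034188
Step 2: Multiply by measures and sum:
  99.712207 * 0.23 = 22.933808
  3758.781219 * 2.61 = 9810.418982
  0.034188 * 0.84 = 0.028718
Sum = 22.933808 + 9810.418982 + 0.028718 = 9833.381508
Step 3: Take the p-th root:
||f||_4 = (9833.381508)^(1/4) = 9.958083


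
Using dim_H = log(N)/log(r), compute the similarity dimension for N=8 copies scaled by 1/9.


For a self-similar set with N copies scaled by 1/r:
dim_H = log(N)/log(r) = log(8)/log(9)
= 2.079442/2.197225
= 0.946395


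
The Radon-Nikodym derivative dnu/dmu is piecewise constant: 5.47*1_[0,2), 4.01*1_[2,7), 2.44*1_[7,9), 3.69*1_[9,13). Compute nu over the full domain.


Integrate each piece of the Radon-Nikodym derivative:
Step 1: integral_0^2 5.47 dx = 5.47*(2-0) = 5.47*2 = 10.94
Step 2: integral_2^7 4.01 dx = 4.01*(7-2) = 4.01*5 = 20.05
Step 3: integral_7^9 2.44 dx = 2.44*(9-7) = 2.44*2 = 4.88
Step 4: integral_9^13 3.69 dx = 3.69*(13-9) = 3.69*4 = 14.76
Total: 10.94 + 20.05 + 4.88 + 14.76 = 50.63


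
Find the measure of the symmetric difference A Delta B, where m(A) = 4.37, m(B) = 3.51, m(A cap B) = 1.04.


m(A Delta B) = m(A) + m(B) - 2*m(A n B)
= 4.37 + 3.51 - 2*1.04
= 4.37 + 3.51 - 2.08
= 5.8


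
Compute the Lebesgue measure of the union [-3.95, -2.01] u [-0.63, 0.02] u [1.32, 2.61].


For pairwise disjoint intervals, m(union) = sum of lengths.
= (-2.01 - -3.95) + (0.02 - -0.63) + (2.61 - 1.32)
= 1.94 + 0.65 + 1.29
= 3.88


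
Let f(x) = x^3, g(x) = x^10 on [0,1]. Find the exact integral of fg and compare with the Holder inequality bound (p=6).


Step 1: Exact integral of f*g = integral(x^13, 0, 1) = 1/14
     = 0.071429
Step 2: Holder bound with p=6, q=1.2:
  ||f||_p = (integral x^18 dx)^(1/6) = (1/19)^(1/6) = 0.612173
  ||g||_q = (integral x^12 dx)^(1/1.2) = (1/13)^(1/1.2) = 0.117954
Step 3: Holder bound = ||f||_p * ||g||_q = 0.612173 * 0.117954 = 0.072208
Verification: 0.071429 <= 0.072208 (Holder holds)


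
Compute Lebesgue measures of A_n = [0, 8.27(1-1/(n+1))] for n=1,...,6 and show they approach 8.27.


By continuity of measure from below: if A_n increases to A, then m(A_n) -> m(A).
Here A = [0, 8.27], so m(A) = 8.27
Step 1: a_1 = 8.27*(1 - 1/2) = 4.135, m(A_1) = 4.135
Step 2: a_2 = 8.27*(1 - 1/3) = 5.5133, m(A_2) = 5.5133
Step 3: a_3 = 8.27*(1 - 1/4) = 6.2025, m(A_3) = 6.2025
Step 4: a_4 = 8.27*(1 - 1/5) = 6.616, m(A_4) = 6.616
Step 5: a_5 = 8.27*(1 - 1/6) = 6.8917, m(A_5) = 6.8917
Step 6: a_6 = 8.27*(1 - 1/7) = 7.0886, m(A_6) = 7.0886
Limit: m(A_n) -> m([0,8.27]) = 8.27


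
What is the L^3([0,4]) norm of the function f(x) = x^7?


Step 1: ||f||_3 = (integral_0^4 |x^7|^3 dx)^(1/3)
     = (integral_0^4 x^21 dx)^(1/3)
Step 2: integral_0^4 x^21 dx = [x^22/(22)] from 0 to 4 = 4^22/22
     = 17592186044416/22 = 7.996448e+11
Step 3: ||f||_3 = (7.996448e+11)^(1/3) = 9281.803632


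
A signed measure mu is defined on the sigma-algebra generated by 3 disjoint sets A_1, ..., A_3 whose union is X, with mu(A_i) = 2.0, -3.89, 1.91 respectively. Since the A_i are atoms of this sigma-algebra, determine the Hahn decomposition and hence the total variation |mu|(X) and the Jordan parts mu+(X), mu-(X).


Step 1: Every measurable set is a union of atoms (the cells / points), so a Hahn decomposition is
  obtained by grouping atoms by sign: P = union of atoms with mu > 0, N = union of the remaining atoms.
  Atoms in P (indices): 1, 3;  atoms in N (indices): 2
  Positive values: 2, 1.91
  Negative values: -3.89
Step 2: mu+(X) = mu(P) = sum of positive atom values = 3.91
Step 3: mu-(X) = -mu(N) = sum of |negative atom values| = 3.89
Step 4: |mu|(X) = mu+(X) + mu-(X) = 3.91 + 3.89 = 7.8


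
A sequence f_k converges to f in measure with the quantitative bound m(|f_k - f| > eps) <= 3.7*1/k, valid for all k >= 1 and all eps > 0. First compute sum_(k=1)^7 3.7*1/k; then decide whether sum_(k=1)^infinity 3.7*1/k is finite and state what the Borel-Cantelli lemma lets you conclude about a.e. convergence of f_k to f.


Step 1: List the terms 3.7*1/k for k = 1 to 7:
  k=1: 3.7
  k=2: 1.85
  k=3: 1.233333
  k=4: 0.925
  k=5: 0.74
  k=6: 0.616667
  k=7: 0.528571
Step 2: Partial sum = 3.7 + 1.85 + 1.233333 + 0.925 + 0.74 + 0.616667 + 0.528571
     = 9.593571
Step 3: The full series sum_(k>=1) 3.7*1/k diverges (harmonic series, p = 1; a nonzero constant multiple of a divergent series diverges).
Step 4: The (first) Borel-Cantelli lemma requires a summable sequence of measures, so it does not apply here;
        from this bound alone no conclusion about a.e. convergence can be drawn (convergence in measure still
        gives an a.e.-convergent subsequence, but not a.e. convergence of the whole sequence).
Conclusion: series diverges; Borel-Cantelli is inconclusive about a.e. convergence of f_k.


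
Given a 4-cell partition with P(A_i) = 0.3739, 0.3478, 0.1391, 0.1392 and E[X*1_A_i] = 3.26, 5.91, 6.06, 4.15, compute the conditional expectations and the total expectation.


For each cell A_i: E[X|A_i] = E[X*1_A_i] / P(A_i)
Step 1: E[X|A_1] = 3.26 / 0.3739 = 8.718909
Step 2: E[X|A_2] = 5.91 / 0.3478 = 16.992524
Step 3: E[X|A_3] = 6.06 / 0.1391 = 43.56578
Step 4: E[X|A_4] = 4.15 / 0.1392 = 29.813218
Verification: E[X] = sum E[X*1_A_i] = 3.26 + 5.91 + 6.06 + 4.15 = 19.38


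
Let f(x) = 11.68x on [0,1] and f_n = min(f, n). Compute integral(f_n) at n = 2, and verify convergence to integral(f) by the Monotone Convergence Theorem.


f(x) = 11.68x on [0,1]; f_n(x) = min(11.68x, n). At n = 2:
Step 1: f(x) reaches 2 at x = 2/11.68 = 0.171233
Step 2: integral(f_2) = integral(11.68x, 0, 0.171233) + integral(2, 0.171233, 1)
       = 11.68*0.171233^2/2 + 2*(1 - 0.171233)
       = 0.171233 + 1.657534
       = 1.828767
Step 3: As n -> infinity, f_n increases to f, so by MCT integral(f_n) -> integral(f) = 11.68/2 = 5.84.
Convergence: integral(f_2) = 1.828767 -> 5.84 as n -> infinity
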